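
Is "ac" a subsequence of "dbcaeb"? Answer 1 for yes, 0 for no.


Check if "ac" is a subsequence of "dbcaeb"
Greedy scan:
  Position 0 ('d'): no match needed
  Position 1 ('b'): no match needed
  Position 2 ('c'): no match needed
  Position 3 ('a'): matches sub[0] = 'a'
  Position 4 ('e'): no match needed
  Position 5 ('b'): no match needed
Only matched 1/2 characters => not a subsequence

0


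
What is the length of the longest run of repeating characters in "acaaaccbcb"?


Input: "acaaaccbcb"
Scanning for longest run:
  Position 1 ('c'): new char, reset run to 1
  Position 2 ('a'): new char, reset run to 1
  Position 3 ('a'): continues run of 'a', length=2
  Position 4 ('a'): continues run of 'a', length=3
  Position 5 ('c'): new char, reset run to 1
  Position 6 ('c'): continues run of 'c', length=2
  Position 7 ('b'): new char, reset run to 1
  Position 8 ('c'): new char, reset run to 1
  Position 9 ('b'): new char, reset run to 1
Longest run: 'a' with length 3

3


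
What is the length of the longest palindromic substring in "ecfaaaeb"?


Input: "ecfaaaeb"
Checking substrings for palindromes:
  [3:6] "aaa" (len 3) => palindrome
  [3:5] "aa" (len 2) => palindrome
  [4:6] "aa" (len 2) => palindrome
Longest palindromic substring: "aaa" with length 3

3


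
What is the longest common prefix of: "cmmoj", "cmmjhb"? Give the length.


Words: cmmoj, cmmjhb
  Position 0: all 'c' => match
  Position 1: all 'm' => match
  Position 2: all 'm' => match
  Position 3: ('o', 'j') => mismatch, stop
LCP = "cmm" (length 3)

3


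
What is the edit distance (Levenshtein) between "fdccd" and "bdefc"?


Computing edit distance: "fdccd" -> "bdefc"
DP table:
           b    d    e    f    c
      0    1    2    3    4    5
  f   1    1    2    3    3    4
  d   2    2    1    2    3    4
  c   3    3    2    2    3    3
  c   4    4    3    3    3    3
  d   5    5    4    4    4    4
Edit distance = dp[5][5] = 4

4


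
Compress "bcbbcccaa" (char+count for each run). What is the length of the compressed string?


Input: bcbbcccaa
Runs:
  'b' x 1 => "b1"
  'c' x 1 => "c1"
  'b' x 2 => "b2"
  'c' x 3 => "c3"
  'a' x 2 => "a2"
Compressed: "b1c1b2c3a2"
Compressed length: 10

10


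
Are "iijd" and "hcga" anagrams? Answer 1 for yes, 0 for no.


Strings: "iijd", "hcga"
Sorted first:  diij
Sorted second: acgh
Differ at position 0: 'd' vs 'a' => not anagrams

0


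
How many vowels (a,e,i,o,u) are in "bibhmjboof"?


Input: bibhmjboof
Checking each character:
  'b' at position 0: consonant
  'i' at position 1: vowel (running total: 1)
  'b' at position 2: consonant
  'h' at position 3: consonant
  'm' at position 4: consonant
  'j' at position 5: consonant
  'b' at position 6: consonant
  'o' at position 7: vowel (running total: 2)
  'o' at position 8: vowel (running total: 3)
  'f' at position 9: consonant
Total vowels: 3

3


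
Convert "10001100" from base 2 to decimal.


Input: "10001100" in base 2
Positional expansion:
  Digit '1' (value 1) x 2^7 = 128
  Digit '0' (value 0) x 2^6 = 0
  Digit '0' (value 0) x 2^5 = 0
  Digit '0' (value 0) x 2^4 = 0
  Digit '1' (value 1) x 2^3 = 8
  Digit '1' (value 1) x 2^2 = 4
  Digit '0' (value 0) x 2^1 = 0
  Digit '0' (value 0) x 2^0 = 0
Sum = 140

140


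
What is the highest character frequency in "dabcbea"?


Input: dabcbea
Character counts:
  'a': 2
  'b': 2
  'c': 1
  'd': 1
  'e': 1
Maximum frequency: 2

2


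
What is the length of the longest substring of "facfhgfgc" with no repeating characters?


Input: "facfhgfgc"
Sliding window (track last position of each char):
  Position 0 ('f'): window [0,0] length 1 -- new best
  Position 1 ('a'): window [0,1] length 2 -- new best
  Position 2 ('c'): window [0,2] length 3 -- new best
  Position 3 ('f'): repeat (last at 0), move window start to 1
  Position 3 ('f'): window [1,3] length 3
  Position 4 ('h'): window [1,4] length 4 -- new best
  Position 5 ('g'): window [1,5] length 5 -- new best
  Position 6 ('f'): repeat (last at 3), move window start to 4
  Position 6 ('f'): window [4,6] length 3
  Position 7 ('g'): repeat (last at 5), move window start to 6
  Position 7 ('g'): window [6,7] length 2
  Position 8 ('c'): window [6,8] length 3
Longest substring with no repeats: "acfhg" with length 5

5


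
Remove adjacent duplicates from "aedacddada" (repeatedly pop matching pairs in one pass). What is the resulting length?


Input: aedacddada
Stack-based adjacent duplicate removal:
  Read 'a': push. Stack: a
  Read 'e': push. Stack: ae
  Read 'd': push. Stack: aed
  Read 'a': push. Stack: aeda
  Read 'c': push. Stack: aedac
  Read 'd': push. Stack: aedacd
  Read 'd': matches stack top 'd' => pop. Stack: aedac
  Read 'a': push. Stack: aedaca
  Read 'd': push. Stack: aedacad
  Read 'a': push. Stack: aedacada
Final stack: "aedacada" (length 8)

8


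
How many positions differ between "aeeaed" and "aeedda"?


Comparing "aeeaed" and "aeedda" position by position:
  Position 0: 'a' vs 'a' => same
  Position 1: 'e' vs 'e' => same
  Position 2: 'e' vs 'e' => same
  Position 3: 'a' vs 'd' => DIFFER
  Position 4: 'e' vs 'd' => DIFFER
  Position 5: 'd' vs 'a' => DIFFER
Positions that differ: 3

3


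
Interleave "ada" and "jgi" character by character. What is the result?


Interleaving "ada" and "jgi":
  Position 0: 'a' from first, 'j' from second => "aj"
  Position 1: 'd' from first, 'g' from second => "dg"
  Position 2: 'a' from first, 'i' from second => "ai"
Result: ajdgai

ajdgai


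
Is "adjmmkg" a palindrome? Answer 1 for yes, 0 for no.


Input: adjmmkg
Reversed: gkmmjda
  Compare pos 0 ('a') with pos 6 ('g'): MISMATCH
  Compare pos 1 ('d') with pos 5 ('k'): MISMATCH
  Compare pos 2 ('j') with pos 4 ('m'): MISMATCH
Result: not a palindrome

0


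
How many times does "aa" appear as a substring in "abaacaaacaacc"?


Searching for "aa" in "abaacaaacaacc"
Scanning each position:
  Position 0: "ab" => no
  Position 1: "ba" => no
  Position 2: "aa" => MATCH
  Position 3: "ac" => no
  Position 4: "ca" => no
  Position 5: "aa" => MATCH
  Position 6: "aa" => MATCH
  Position 7: "ac" => no
  Position 8: "ca" => no
  Position 9: "aa" => MATCH
  Position 10: "ac" => no
  Position 11: "cc" => no
Total occurrences: 4

4


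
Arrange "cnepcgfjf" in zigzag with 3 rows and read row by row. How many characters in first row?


Zigzag "cnepcgfjf" into 3 rows:
Placing characters:
  'c' => row 0
  'n' => row 1
  'e' => row 2
  'p' => row 1
  'c' => row 0
  'g' => row 1
  'f' => row 2
  'j' => row 1
  'f' => row 0
Rows:
  Row 0: "ccf"
  Row 1: "npgj"
  Row 2: "ef"
First row length: 3

3


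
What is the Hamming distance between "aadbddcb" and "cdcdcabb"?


Comparing "aadbddcb" and "cdcdcabb" position by position:
  Position 0: 'a' vs 'c' => differ
  Position 1: 'a' vs 'd' => differ
  Position 2: 'd' vs 'c' => differ
  Position 3: 'b' vs 'd' => differ
  Position 4: 'd' vs 'c' => differ
  Position 5: 'd' vs 'a' => differ
  Position 6: 'c' vs 'b' => differ
  Position 7: 'b' vs 'b' => same
Total differences (Hamming distance): 7

7


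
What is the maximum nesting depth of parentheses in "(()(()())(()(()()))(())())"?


Input: "(()(()())(()(()()))(())())"
Tracking depth:
  Position 0 '(': depth becomes 1
  Position 1 '(': depth becomes 2
  Position 2 ')': depth becomes 1
  Position 3 '(': depth becomes 2
  Position 4 '(': depth becomes 3
  Position 5 ')': depth becomes 2
  Position 6 '(': depth becomes 3
  Position 7 ')': depth becomes 2
  Position 8 ')': depth becomes 1
  Position 9 '(': depth becomes 2
  Position 10 '(': depth becomes 3
  Position 11 ')': depth becomes 2
  Position 12 '(': depth becomes 3
  Position 13 '(': depth becomes 4
  Position 14 ')': depth becomes 3
  Position 15 '(': depth becomes 4
  Position 16 ')': depth becomes 3
  Position 17 ')': depth becomes 2
  Position 18 ')': depth becomes 1
  Position 19 '(': depth becomes 2
  Position 20 '(': depth becomes 3
  Position 21 ')': depth becomes 2
  Position 22 ')': depth becomes 1
  Position 23 '(': depth becomes 2
  Position 24 ')': depth becomes 1
  Position 25 ')': depth becomes 0
Maximum depth reached: 4

4


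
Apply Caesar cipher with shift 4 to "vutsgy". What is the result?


Caesar cipher: shift "vutsgy" by 4
  'v' (pos 21) + 4 = pos 25 = 'z'
  'u' (pos 20) + 4 = pos 24 = 'y'
  't' (pos 19) + 4 = pos 23 = 'x'
  's' (pos 18) + 4 = pos 22 = 'w'
  'g' (pos 6) + 4 = pos 10 = 'k'
  'y' (pos 24) + 4 = pos 2 = 'c'
Result: zyxwkc

zyxwkc


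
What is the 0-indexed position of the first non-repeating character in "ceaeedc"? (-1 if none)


Input: ceaeedc
Character frequencies:
  'a': 1
  'c': 2
  'd': 1
  'e': 3
Scanning left to right for freq == 1:
  Position 0 ('c'): freq=2, skip
  Position 1 ('e'): freq=3, skip
  Position 2 ('a'): unique! => answer = 2

2


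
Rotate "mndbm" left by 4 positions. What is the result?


Input: "mndbm", rotate left by 4
First 4 characters: "mndb"
Remaining characters: "m"
Concatenate remaining + first: "m" + "mndb" = "mmndb"

mmndb


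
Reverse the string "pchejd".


Input: pchejd
Reading characters right to left:
  Position 5: 'd'
  Position 4: 'j'
  Position 3: 'e'
  Position 2: 'h'
  Position 1: 'c'
  Position 0: 'p'
Reversed: djehcp

djehcp


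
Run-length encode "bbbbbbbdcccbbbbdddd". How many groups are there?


Input: bbbbbbbdcccbbbbdddd
Scanning for consecutive runs:
  Group 1: 'b' x 7 (positions 0-6)
  Group 2: 'd' x 1 (positions 7-7)
  Group 3: 'c' x 3 (positions 8-10)
  Group 4: 'b' x 4 (positions 11-14)
  Group 5: 'd' x 4 (positions 15-18)
Total groups: 5

5


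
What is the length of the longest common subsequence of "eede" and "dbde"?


LCS of "eede" and "dbde"
DP table:
           d    b    d    e
      0    0    0    0    0
  e   0    0    0    0    1
  e   0    0    0    0    1
  d   0    1    1    1    1
  e   0    1    1    1    2
LCS length = dp[4][4] = 2

2


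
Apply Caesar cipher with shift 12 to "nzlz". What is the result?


Caesar cipher: shift "nzlz" by 12
  'n' (pos 13) + 12 = pos 25 = 'z'
  'z' (pos 25) + 12 = pos 11 = 'l'
  'l' (pos 11) + 12 = pos 23 = 'x'
  'z' (pos 25) + 12 = pos 11 = 'l'
Result: zlxl

zlxl


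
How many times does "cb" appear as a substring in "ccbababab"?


Searching for "cb" in "ccbababab"
Scanning each position:
  Position 0: "cc" => no
  Position 1: "cb" => MATCH
  Position 2: "ba" => no
  Position 3: "ab" => no
  Position 4: "ba" => no
  Position 5: "ab" => no
  Position 6: "ba" => no
  Position 7: "ab" => no
Total occurrences: 1

1


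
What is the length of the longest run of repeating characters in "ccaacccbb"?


Input: "ccaacccbb"
Scanning for longest run:
  Position 1 ('c'): continues run of 'c', length=2
  Position 2 ('a'): new char, reset run to 1
  Position 3 ('a'): continues run of 'a', length=2
  Position 4 ('c'): new char, reset run to 1
  Position 5 ('c'): continues run of 'c', length=2
  Position 6 ('c'): continues run of 'c', length=3
  Position 7 ('b'): new char, reset run to 1
  Position 8 ('b'): continues run of 'b', length=2
Longest run: 'c' with length 3

3


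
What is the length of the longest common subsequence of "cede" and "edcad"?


LCS of "cede" and "edcad"
DP table:
           e    d    c    a    d
      0    0    0    0    0    0
  c   0    0    0    1    1    1
  e   0    1    1    1    1    1
  d   0    1    2    2    2    2
  e   0    1    2    2    2    2
LCS length = dp[4][5] = 2

2


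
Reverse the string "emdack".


Input: emdack
Reading characters right to left:
  Position 5: 'k'
  Position 4: 'c'
  Position 3: 'a'
  Position 2: 'd'
  Position 1: 'm'
  Position 0: 'e'
Reversed: kcadme

kcadme


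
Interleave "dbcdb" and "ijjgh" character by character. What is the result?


Interleaving "dbcdb" and "ijjgh":
  Position 0: 'd' from first, 'i' from second => "di"
  Position 1: 'b' from first, 'j' from second => "bj"
  Position 2: 'c' from first, 'j' from second => "cj"
  Position 3: 'd' from first, 'g' from second => "dg"
  Position 4: 'b' from first, 'h' from second => "bh"
Result: dibjcjdgbh

dibjcjdgbh


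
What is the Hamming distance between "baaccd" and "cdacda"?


Comparing "baaccd" and "cdacda" position by position:
  Position 0: 'b' vs 'c' => differ
  Position 1: 'a' vs 'd' => differ
  Position 2: 'a' vs 'a' => same
  Position 3: 'c' vs 'c' => same
  Position 4: 'c' vs 'd' => differ
  Position 5: 'd' vs 'a' => differ
Total differences (Hamming distance): 4

4


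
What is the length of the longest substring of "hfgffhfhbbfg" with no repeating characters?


Input: "hfgffhfhbbfg"
Sliding window (track last position of each char):
  Position 0 ('h'): window [0,0] length 1 -- new best
  Position 1 ('f'): window [0,1] length 2 -- new best
  Position 2 ('g'): window [0,2] length 3 -- new best
  Position 3 ('f'): repeat (last at 1), move window start to 2
  Position 3 ('f'): window [2,3] length 2
  Position 4 ('f'): repeat (last at 3), move window start to 4
  Position 4 ('f'): window [4,4] length 1
  Position 5 ('h'): window [4,5] length 2
  Position 6 ('f'): repeat (last at 4), move window start to 5
  Position 6 ('f'): window [5,6] length 2
  Position 7 ('h'): repeat (last at 5), move window start to 6
  Position 7 ('h'): window [6,7] length 2
  Position 8 ('b'): window [6,8] length 3
  Position 9 ('b'): repeat (last at 8), move window start to 9
  Position 9 ('b'): window [9,9] length 1
  Position 10 ('f'): window [9,10] length 2
  Position 11 ('g'): window [9,11] length 3
Longest substring with no repeats: "hfg" with length 3

3


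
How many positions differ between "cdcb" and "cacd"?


Comparing "cdcb" and "cacd" position by position:
  Position 0: 'c' vs 'c' => same
  Position 1: 'd' vs 'a' => DIFFER
  Position 2: 'c' vs 'c' => same
  Position 3: 'b' vs 'd' => DIFFER
Positions that differ: 2

2


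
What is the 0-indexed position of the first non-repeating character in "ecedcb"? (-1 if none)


Input: ecedcb
Character frequencies:
  'b': 1
  'c': 2
  'd': 1
  'e': 2
Scanning left to right for freq == 1:
  Position 0 ('e'): freq=2, skip
  Position 1 ('c'): freq=2, skip
  Position 2 ('e'): freq=2, skip
  Position 3 ('d'): unique! => answer = 3

3


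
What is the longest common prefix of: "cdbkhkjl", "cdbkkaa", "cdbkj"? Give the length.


Words: cdbkhkjl, cdbkkaa, cdbkj
  Position 0: all 'c' => match
  Position 1: all 'd' => match
  Position 2: all 'b' => match
  Position 3: all 'k' => match
  Position 4: ('h', 'k', 'j') => mismatch, stop
LCP = "cdbk" (length 4)

4


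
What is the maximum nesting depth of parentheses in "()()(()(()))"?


Input: "()()(()(()))"
Tracking depth:
  Position 0 '(': depth becomes 1
  Position 1 ')': depth becomes 0
  Position 2 '(': depth becomes 1
  Position 3 ')': depth becomes 0
  Position 4 '(': depth becomes 1
  Position 5 '(': depth becomes 2
  Position 6 ')': depth becomes 1
  Position 7 '(': depth becomes 2
  Position 8 '(': depth becomes 3
  Position 9 ')': depth becomes 2
  Position 10 ')': depth becomes 1
  Position 11 ')': depth becomes 0
Maximum depth reached: 3

3


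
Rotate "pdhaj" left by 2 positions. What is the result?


Input: "pdhaj", rotate left by 2
First 2 characters: "pd"
Remaining characters: "haj"
Concatenate remaining + first: "haj" + "pd" = "hajpd"

hajpd


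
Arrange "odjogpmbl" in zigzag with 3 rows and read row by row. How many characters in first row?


Zigzag "odjogpmbl" into 3 rows:
Placing characters:
  'o' => row 0
  'd' => row 1
  'j' => row 2
  'o' => row 1
  'g' => row 0
  'p' => row 1
  'm' => row 2
  'b' => row 1
  'l' => row 0
Rows:
  Row 0: "ogl"
  Row 1: "dopb"
  Row 2: "jm"
First row length: 3

3


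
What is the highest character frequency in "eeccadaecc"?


Input: eeccadaecc
Character counts:
  'a': 2
  'c': 4
  'd': 1
  'e': 3
Maximum frequency: 4

4


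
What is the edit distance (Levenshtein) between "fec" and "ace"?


Computing edit distance: "fec" -> "ace"
DP table:
           a    c    e
      0    1    2    3
  f   1    1    2    3
  e   2    2    2    2
  c   3    3    2    3
Edit distance = dp[3][3] = 3

3


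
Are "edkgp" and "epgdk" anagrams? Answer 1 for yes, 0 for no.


Strings: "edkgp", "epgdk"
Sorted first:  degkp
Sorted second: degkp
Sorted forms match => anagrams

1


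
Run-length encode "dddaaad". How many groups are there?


Input: dddaaad
Scanning for consecutive runs:
  Group 1: 'd' x 3 (positions 0-2)
  Group 2: 'a' x 3 (positions 3-5)
  Group 3: 'd' x 1 (positions 6-6)
Total groups: 3

3


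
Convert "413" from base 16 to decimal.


Input: "413" in base 16
Positional expansion:
  Digit '4' (value 4) x 16^2 = 1024
  Digit '1' (value 1) x 16^1 = 16
  Digit '3' (value 3) x 16^0 = 3
Sum = 1043

1043


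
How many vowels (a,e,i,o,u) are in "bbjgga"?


Input: bbjgga
Checking each character:
  'b' at position 0: consonant
  'b' at position 1: consonant
  'j' at position 2: consonant
  'g' at position 3: consonant
  'g' at position 4: consonant
  'a' at position 5: vowel (running total: 1)
Total vowels: 1

1


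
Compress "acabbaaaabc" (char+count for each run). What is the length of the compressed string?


Input: acabbaaaabc
Runs:
  'a' x 1 => "a1"
  'c' x 1 => "c1"
  'a' x 1 => "a1"
  'b' x 2 => "b2"
  'a' x 4 => "a4"
  'b' x 1 => "b1"
  'c' x 1 => "c1"
Compressed: "a1c1a1b2a4b1c1"
Compressed length: 14

14


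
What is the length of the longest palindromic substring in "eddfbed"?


Input: "eddfbed"
Checking substrings for palindromes:
  [1:3] "dd" (len 2) => palindrome
Longest palindromic substring: "dd" with length 2

2


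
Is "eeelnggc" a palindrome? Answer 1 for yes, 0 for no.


Input: eeelnggc
Reversed: cggnleee
  Compare pos 0 ('e') with pos 7 ('c'): MISMATCH
  Compare pos 1 ('e') with pos 6 ('g'): MISMATCH
  Compare pos 2 ('e') with pos 5 ('g'): MISMATCH
  Compare pos 3 ('l') with pos 4 ('n'): MISMATCH
Result: not a palindrome

0


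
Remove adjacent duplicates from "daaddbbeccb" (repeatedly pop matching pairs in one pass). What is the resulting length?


Input: daaddbbeccb
Stack-based adjacent duplicate removal:
  Read 'd': push. Stack: d
  Read 'a': push. Stack: da
  Read 'a': matches stack top 'a' => pop. Stack: d
  Read 'd': matches stack top 'd' => pop. Stack: (empty)
  Read 'd': push. Stack: d
  Read 'b': push. Stack: db
  Read 'b': matches stack top 'b' => pop. Stack: d
  Read 'e': push. Stack: de
  Read 'c': push. Stack: dec
  Read 'c': matches stack top 'c' => pop. Stack: de
  Read 'b': push. Stack: deb
Final stack: "deb" (length 3)

3


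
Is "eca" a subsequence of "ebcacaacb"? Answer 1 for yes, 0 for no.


Check if "eca" is a subsequence of "ebcacaacb"
Greedy scan:
  Position 0 ('e'): matches sub[0] = 'e'
  Position 1 ('b'): no match needed
  Position 2 ('c'): matches sub[1] = 'c'
  Position 3 ('a'): matches sub[2] = 'a'
  Position 4 ('c'): no match needed
  Position 5 ('a'): no match needed
  Position 6 ('a'): no match needed
  Position 7 ('c'): no match needed
  Position 8 ('b'): no match needed
All 3 characters matched => is a subsequence

1


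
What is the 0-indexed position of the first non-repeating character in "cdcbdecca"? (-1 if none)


Input: cdcbdecca
Character frequencies:
  'a': 1
  'b': 1
  'c': 4
  'd': 2
  'e': 1
Scanning left to right for freq == 1:
  Position 0 ('c'): freq=4, skip
  Position 1 ('d'): freq=2, skip
  Position 2 ('c'): freq=4, skip
  Position 3 ('b'): unique! => answer = 3

3


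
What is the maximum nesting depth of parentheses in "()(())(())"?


Input: "()(())(())"
Tracking depth:
  Position 0 '(': depth becomes 1
  Position 1 ')': depth becomes 0
  Position 2 '(': depth becomes 1
  Position 3 '(': depth becomes 2
  Position 4 ')': depth becomes 1
  Position 5 ')': depth becomes 0
  Position 6 '(': depth becomes 1
  Position 7 '(': depth becomes 2
  Position 8 ')': depth becomes 1
  Position 9 ')': depth becomes 0
Maximum depth reached: 2

2


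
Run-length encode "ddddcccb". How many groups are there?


Input: ddddcccb
Scanning for consecutive runs:
  Group 1: 'd' x 4 (positions 0-3)
  Group 2: 'c' x 3 (positions 4-6)
  Group 3: 'b' x 1 (positions 7-7)
Total groups: 3

3


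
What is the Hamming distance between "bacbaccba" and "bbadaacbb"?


Comparing "bacbaccba" and "bbadaacbb" position by position:
  Position 0: 'b' vs 'b' => same
  Position 1: 'a' vs 'b' => differ
  Position 2: 'c' vs 'a' => differ
  Position 3: 'b' vs 'd' => differ
  Position 4: 'a' vs 'a' => same
  Position 5: 'c' vs 'a' => differ
  Position 6: 'c' vs 'c' => same
  Position 7: 'b' vs 'b' => same
  Position 8: 'a' vs 'b' => differ
Total differences (Hamming distance): 5

5


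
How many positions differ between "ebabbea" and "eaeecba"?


Comparing "ebabbea" and "eaeecba" position by position:
  Position 0: 'e' vs 'e' => same
  Position 1: 'b' vs 'a' => DIFFER
  Position 2: 'a' vs 'e' => DIFFER
  Position 3: 'b' vs 'e' => DIFFER
  Position 4: 'b' vs 'c' => DIFFER
  Position 5: 'e' vs 'b' => DIFFER
  Position 6: 'a' vs 'a' => same
Positions that differ: 5

5


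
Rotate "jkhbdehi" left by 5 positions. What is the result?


Input: "jkhbdehi", rotate left by 5
First 5 characters: "jkhbd"
Remaining characters: "ehi"
Concatenate remaining + first: "ehi" + "jkhbd" = "ehijkhbd"

ehijkhbd


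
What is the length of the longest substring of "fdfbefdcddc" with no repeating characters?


Input: "fdfbefdcddc"
Sliding window (track last position of each char):
  Position 0 ('f'): window [0,0] length 1 -- new best
  Position 1 ('d'): window [0,1] length 2 -- new best
  Position 2 ('f'): repeat (last at 0), move window start to 1
  Position 2 ('f'): window [1,2] length 2
  Position 3 ('b'): window [1,3] length 3 -- new best
  Position 4 ('e'): window [1,4] length 4 -- new best
  Position 5 ('f'): repeat (last at 2), move window start to 3
  Position 5 ('f'): window [3,5] length 3
  Position 6 ('d'): window [3,6] length 4
  Position 7 ('c'): window [3,7] length 5 -- new best
  Position 8 ('d'): repeat (last at 6), move window start to 7
  Position 8 ('d'): window [7,8] length 2
  Position 9 ('d'): repeat (last at 8), move window start to 9
  Position 9 ('d'): window [9,9] length 1
  Position 10 ('c'): window [9,10] length 2
Longest substring with no repeats: "befdc" with length 5

5


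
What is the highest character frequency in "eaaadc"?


Input: eaaadc
Character counts:
  'a': 3
  'c': 1
  'd': 1
  'e': 1
Maximum frequency: 3

3


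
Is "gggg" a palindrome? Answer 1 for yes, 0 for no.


Input: gggg
Reversed: gggg
  Compare pos 0 ('g') with pos 3 ('g'): match
  Compare pos 1 ('g') with pos 2 ('g'): match
Result: palindrome

1


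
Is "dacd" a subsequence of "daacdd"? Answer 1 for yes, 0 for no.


Check if "dacd" is a subsequence of "daacdd"
Greedy scan:
  Position 0 ('d'): matches sub[0] = 'd'
  Position 1 ('a'): matches sub[1] = 'a'
  Position 2 ('a'): no match needed
  Position 3 ('c'): matches sub[2] = 'c'
  Position 4 ('d'): matches sub[3] = 'd'
  Position 5 ('d'): no match needed
All 4 characters matched => is a subsequence

1


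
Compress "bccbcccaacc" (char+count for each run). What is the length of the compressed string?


Input: bccbcccaacc
Runs:
  'b' x 1 => "b1"
  'c' x 2 => "c2"
  'b' x 1 => "b1"
  'c' x 3 => "c3"
  'a' x 2 => "a2"
  'c' x 2 => "c2"
Compressed: "b1c2b1c3a2c2"
Compressed length: 12

12


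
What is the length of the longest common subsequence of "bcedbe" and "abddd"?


LCS of "bcedbe" and "abddd"
DP table:
           a    b    d    d    d
      0    0    0    0    0    0
  b   0    0    1    1    1    1
  c   0    0    1    1    1    1
  e   0    0    1    1    1    1
  d   0    0    1    2    2    2
  b   0    0    1    2    2    2
  e   0    0    1    2    2    2
LCS length = dp[6][5] = 2

2


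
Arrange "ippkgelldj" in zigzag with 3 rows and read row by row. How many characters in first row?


Zigzag "ippkgelldj" into 3 rows:
Placing characters:
  'i' => row 0
  'p' => row 1
  'p' => row 2
  'k' => row 1
  'g' => row 0
  'e' => row 1
  'l' => row 2
  'l' => row 1
  'd' => row 0
  'j' => row 1
Rows:
  Row 0: "igd"
  Row 1: "pkelj"
  Row 2: "pl"
First row length: 3

3


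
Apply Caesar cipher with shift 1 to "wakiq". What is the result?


Caesar cipher: shift "wakiq" by 1
  'w' (pos 22) + 1 = pos 23 = 'x'
  'a' (pos 0) + 1 = pos 1 = 'b'
  'k' (pos 10) + 1 = pos 11 = 'l'
  'i' (pos 8) + 1 = pos 9 = 'j'
  'q' (pos 16) + 1 = pos 17 = 'r'
Result: xbljr

xbljr


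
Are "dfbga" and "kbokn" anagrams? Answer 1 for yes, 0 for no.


Strings: "dfbga", "kbokn"
Sorted first:  abdfg
Sorted second: bkkno
Differ at position 0: 'a' vs 'b' => not anagrams

0


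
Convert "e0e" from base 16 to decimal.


Input: "e0e" in base 16
Positional expansion:
  Digit 'e' (value 14) x 16^2 = 3584
  Digit '0' (value 0) x 16^1 = 0
  Digit 'e' (value 14) x 16^0 = 14
Sum = 3598

3598


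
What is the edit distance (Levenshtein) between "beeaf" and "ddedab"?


Computing edit distance: "beeaf" -> "ddedab"
DP table:
           d    d    e    d    a    b
      0    1    2    3    4    5    6
  b   1    1    2    3    4    5    5
  e   2    2    2    2    3    4    5
  e   3    3    3    2    3    4    5
  a   4    4    4    3    3    3    4
  f   5    5    5    4    4    4    4
Edit distance = dp[5][6] = 4

4


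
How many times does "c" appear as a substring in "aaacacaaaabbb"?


Searching for "c" in "aaacacaaaabbb"
Scanning each position:
  Position 0: "a" => no
  Position 1: "a" => no
  Position 2: "a" => no
  Position 3: "c" => MATCH
  Position 4: "a" => no
  Position 5: "c" => MATCH
  Position 6: "a" => no
  Position 7: "a" => no
  Position 8: "a" => no
  Position 9: "a" => no
  Position 10: "b" => no
  Position 11: "b" => no
  Position 12: "b" => no
Total occurrences: 2

2


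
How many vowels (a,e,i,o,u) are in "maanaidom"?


Input: maanaidom
Checking each character:
  'm' at position 0: consonant
  'a' at position 1: vowel (running total: 1)
  'a' at position 2: vowel (running total: 2)
  'n' at position 3: consonant
  'a' at position 4: vowel (running total: 3)
  'i' at position 5: vowel (running total: 4)
  'd' at position 6: consonant
  'o' at position 7: vowel (running total: 5)
  'm' at position 8: consonant
Total vowels: 5

5


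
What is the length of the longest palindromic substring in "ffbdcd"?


Input: "ffbdcd"
Checking substrings for palindromes:
  [3:6] "dcd" (len 3) => palindrome
  [0:2] "ff" (len 2) => palindrome
Longest palindromic substring: "dcd" with length 3

3


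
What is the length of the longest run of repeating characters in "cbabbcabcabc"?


Input: "cbabbcabcabc"
Scanning for longest run:
  Position 1 ('b'): new char, reset run to 1
  Position 2 ('a'): new char, reset run to 1
  Position 3 ('b'): new char, reset run to 1
  Position 4 ('b'): continues run of 'b', length=2
  Position 5 ('c'): new char, reset run to 1
  Position 6 ('a'): new char, reset run to 1
  Position 7 ('b'): new char, reset run to 1
  Position 8 ('c'): new char, reset run to 1
  Position 9 ('a'): new char, reset run to 1
  Position 10 ('b'): new char, reset run to 1
  Position 11 ('c'): new char, reset run to 1
Longest run: 'b' with length 2

2


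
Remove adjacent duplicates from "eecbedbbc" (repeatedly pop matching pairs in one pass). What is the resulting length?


Input: eecbedbbc
Stack-based adjacent duplicate removal:
  Read 'e': push. Stack: e
  Read 'e': matches stack top 'e' => pop. Stack: (empty)
  Read 'c': push. Stack: c
  Read 'b': push. Stack: cb
  Read 'e': push. Stack: cbe
  Read 'd': push. Stack: cbed
  Read 'b': push. Stack: cbedb
  Read 'b': matches stack top 'b' => pop. Stack: cbed
  Read 'c': push. Stack: cbedc
Final stack: "cbedc" (length 5)

5


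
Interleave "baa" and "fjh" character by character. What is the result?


Interleaving "baa" and "fjh":
  Position 0: 'b' from first, 'f' from second => "bf"
  Position 1: 'a' from first, 'j' from second => "aj"
  Position 2: 'a' from first, 'h' from second => "ah"
Result: bfajah

bfajah


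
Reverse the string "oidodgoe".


Input: oidodgoe
Reading characters right to left:
  Position 7: 'e'
  Position 6: 'o'
  Position 5: 'g'
  Position 4: 'd'
  Position 3: 'o'
  Position 2: 'd'
  Position 1: 'i'
  Position 0: 'o'
Reversed: eogdodio

eogdodio


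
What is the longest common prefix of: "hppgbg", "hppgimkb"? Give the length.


Words: hppgbg, hppgimkb
  Position 0: all 'h' => match
  Position 1: all 'p' => match
  Position 2: all 'p' => match
  Position 3: all 'g' => match
  Position 4: ('b', 'i') => mismatch, stop
LCP = "hppg" (length 4)

4


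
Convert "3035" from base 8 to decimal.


Input: "3035" in base 8
Positional expansion:
  Digit '3' (value 3) x 8^3 = 1536
  Digit '0' (value 0) x 8^2 = 0
  Digit '3' (value 3) x 8^1 = 24
  Digit '5' (value 5) x 8^0 = 5
Sum = 1565

1565


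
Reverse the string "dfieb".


Input: dfieb
Reading characters right to left:
  Position 4: 'b'
  Position 3: 'e'
  Position 2: 'i'
  Position 1: 'f'
  Position 0: 'd'
Reversed: beifd

beifd


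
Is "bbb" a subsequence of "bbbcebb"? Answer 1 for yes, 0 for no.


Check if "bbb" is a subsequence of "bbbcebb"
Greedy scan:
  Position 0 ('b'): matches sub[0] = 'b'
  Position 1 ('b'): matches sub[1] = 'b'
  Position 2 ('b'): matches sub[2] = 'b'
  Position 3 ('c'): no match needed
  Position 4 ('e'): no match needed
  Position 5 ('b'): no match needed
  Position 6 ('b'): no match needed
All 3 characters matched => is a subsequence

1


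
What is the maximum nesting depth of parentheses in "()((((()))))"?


Input: "()((((()))))"
Tracking depth:
  Position 0 '(': depth becomes 1
  Position 1 ')': depth becomes 0
  Position 2 '(': depth becomes 1
  Position 3 '(': depth becomes 2
  Position 4 '(': depth becomes 3
  Position 5 '(': depth becomes 4
  Position 6 '(': depth becomes 5
  Position 7 ')': depth becomes 4
  Position 8 ')': depth becomes 3
  Position 9 ')': depth becomes 2
  Position 10 ')': depth becomes 1
  Position 11 ')': depth becomes 0
Maximum depth reached: 5

5


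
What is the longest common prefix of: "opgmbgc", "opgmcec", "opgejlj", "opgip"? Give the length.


Words: opgmbgc, opgmcec, opgejlj, opgip
  Position 0: all 'o' => match
  Position 1: all 'p' => match
  Position 2: all 'g' => match
  Position 3: ('m', 'm', 'e', 'i') => mismatch, stop
LCP = "opg" (length 3)

3


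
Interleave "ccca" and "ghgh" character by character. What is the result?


Interleaving "ccca" and "ghgh":
  Position 0: 'c' from first, 'g' from second => "cg"
  Position 1: 'c' from first, 'h' from second => "ch"
  Position 2: 'c' from first, 'g' from second => "cg"
  Position 3: 'a' from first, 'h' from second => "ah"
Result: cgchcgah

cgchcgah


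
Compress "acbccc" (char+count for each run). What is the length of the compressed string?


Input: acbccc
Runs:
  'a' x 1 => "a1"
  'c' x 1 => "c1"
  'b' x 1 => "b1"
  'c' x 3 => "c3"
Compressed: "a1c1b1c3"
Compressed length: 8

8


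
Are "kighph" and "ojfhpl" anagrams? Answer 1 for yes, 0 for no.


Strings: "kighph", "ojfhpl"
Sorted first:  ghhikp
Sorted second: fhjlop
Differ at position 0: 'g' vs 'f' => not anagrams

0


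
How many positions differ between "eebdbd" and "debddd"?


Comparing "eebdbd" and "debddd" position by position:
  Position 0: 'e' vs 'd' => DIFFER
  Position 1: 'e' vs 'e' => same
  Position 2: 'b' vs 'b' => same
  Position 3: 'd' vs 'd' => same
  Position 4: 'b' vs 'd' => DIFFER
  Position 5: 'd' vs 'd' => same
Positions that differ: 2

2


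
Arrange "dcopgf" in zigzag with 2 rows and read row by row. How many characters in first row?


Zigzag "dcopgf" into 2 rows:
Placing characters:
  'd' => row 0
  'c' => row 1
  'o' => row 0
  'p' => row 1
  'g' => row 0
  'f' => row 1
Rows:
  Row 0: "dog"
  Row 1: "cpf"
First row length: 3

3


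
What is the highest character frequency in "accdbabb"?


Input: accdbabb
Character counts:
  'a': 2
  'b': 3
  'c': 2
  'd': 1
Maximum frequency: 3

3


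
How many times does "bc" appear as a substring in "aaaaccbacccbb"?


Searching for "bc" in "aaaaccbacccbb"
Scanning each position:
  Position 0: "aa" => no
  Position 1: "aa" => no
  Position 2: "aa" => no
  Position 3: "ac" => no
  Position 4: "cc" => no
  Position 5: "cb" => no
  Position 6: "ba" => no
  Position 7: "ac" => no
  Position 8: "cc" => no
  Position 9: "cc" => no
  Position 10: "cb" => no
  Position 11: "bb" => no
Total occurrences: 0

0


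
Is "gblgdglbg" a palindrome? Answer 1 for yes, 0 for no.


Input: gblgdglbg
Reversed: gblgdglbg
  Compare pos 0 ('g') with pos 8 ('g'): match
  Compare pos 1 ('b') with pos 7 ('b'): match
  Compare pos 2 ('l') with pos 6 ('l'): match
  Compare pos 3 ('g') with pos 5 ('g'): match
Result: palindrome

1


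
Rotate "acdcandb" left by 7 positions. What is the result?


Input: "acdcandb", rotate left by 7
First 7 characters: "acdcand"
Remaining characters: "b"
Concatenate remaining + first: "b" + "acdcand" = "bacdcand"

bacdcand


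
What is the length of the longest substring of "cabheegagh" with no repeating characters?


Input: "cabheegagh"
Sliding window (track last position of each char):
  Position 0 ('c'): window [0,0] length 1 -- new best
  Position 1 ('a'): window [0,1] length 2 -- new best
  Position 2 ('b'): window [0,2] length 3 -- new best
  Position 3 ('h'): window [0,3] length 4 -- new best
  Position 4 ('e'): window [0,4] length 5 -- new best
  Position 5 ('e'): repeat (last at 4), move window start to 5
  Position 5 ('e'): window [5,5] length 1
  Position 6 ('g'): window [5,6] length 2
  Position 7 ('a'): window [5,7] length 3
  Position 8 ('g'): repeat (last at 6), move window start to 7
  Position 8 ('g'): window [7,8] length 2
  Position 9 ('h'): window [7,9] length 3
Longest substring with no repeats: "cabhe" with length 5

5


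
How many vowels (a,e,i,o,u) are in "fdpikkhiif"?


Input: fdpikkhiif
Checking each character:
  'f' at position 0: consonant
  'd' at position 1: consonant
  'p' at position 2: consonant
  'i' at position 3: vowel (running total: 1)
  'k' at position 4: consonant
  'k' at position 5: consonant
  'h' at position 6: consonant
  'i' at position 7: vowel (running total: 2)
  'i' at position 8: vowel (running total: 3)
  'f' at position 9: consonant
Total vowels: 3

3


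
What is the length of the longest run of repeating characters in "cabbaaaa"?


Input: "cabbaaaa"
Scanning for longest run:
  Position 1 ('a'): new char, reset run to 1
  Position 2 ('b'): new char, reset run to 1
  Position 3 ('b'): continues run of 'b', length=2
  Position 4 ('a'): new char, reset run to 1
  Position 5 ('a'): continues run of 'a', length=2
  Position 6 ('a'): continues run of 'a', length=3
  Position 7 ('a'): continues run of 'a', length=4
Longest run: 'a' with length 4

4


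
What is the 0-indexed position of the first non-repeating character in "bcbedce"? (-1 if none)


Input: bcbedce
Character frequencies:
  'b': 2
  'c': 2
  'd': 1
  'e': 2
Scanning left to right for freq == 1:
  Position 0 ('b'): freq=2, skip
  Position 1 ('c'): freq=2, skip
  Position 2 ('b'): freq=2, skip
  Position 3 ('e'): freq=2, skip
  Position 4 ('d'): unique! => answer = 4

4


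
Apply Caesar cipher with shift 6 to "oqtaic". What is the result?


Caesar cipher: shift "oqtaic" by 6
  'o' (pos 14) + 6 = pos 20 = 'u'
  'q' (pos 16) + 6 = pos 22 = 'w'
  't' (pos 19) + 6 = pos 25 = 'z'
  'a' (pos 0) + 6 = pos 6 = 'g'
  'i' (pos 8) + 6 = pos 14 = 'o'
  'c' (pos 2) + 6 = pos 8 = 'i'
Result: uwzgoi

uwzgoi


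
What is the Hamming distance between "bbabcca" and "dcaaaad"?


Comparing "bbabcca" and "dcaaaad" position by position:
  Position 0: 'b' vs 'd' => differ
  Position 1: 'b' vs 'c' => differ
  Position 2: 'a' vs 'a' => same
  Position 3: 'b' vs 'a' => differ
  Position 4: 'c' vs 'a' => differ
  Position 5: 'c' vs 'a' => differ
  Position 6: 'a' vs 'd' => differ
Total differences (Hamming distance): 6

6


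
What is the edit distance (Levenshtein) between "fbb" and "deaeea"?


Computing edit distance: "fbb" -> "deaeea"
DP table:
           d    e    a    e    e    a
      0    1    2    3    4    5    6
  f   1    1    2    3    4    5    6
  b   2    2    2    3    4    5    6
  b   3    3    3    3    4    5    6
Edit distance = dp[3][6] = 6

6


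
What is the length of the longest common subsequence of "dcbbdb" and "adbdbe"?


LCS of "dcbbdb" and "adbdbe"
DP table:
           a    d    b    d    b    e
      0    0    0    0    0    0    0
  d   0    0    1    1    1    1    1
  c   0    0    1    1    1    1    1
  b   0    0    1    2    2    2    2
  b   0    0    1    2    2    3    3
  d   0    0    1    2    3    3    3
  b   0    0    1    2    3    4    4
LCS length = dp[6][6] = 4

4


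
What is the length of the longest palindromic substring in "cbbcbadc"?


Input: "cbbcbadc"
Checking substrings for palindromes:
  [0:4] "cbbc" (len 4) => palindrome
  [2:5] "bcb" (len 3) => palindrome
  [1:3] "bb" (len 2) => palindrome
Longest palindromic substring: "cbbc" with length 4

4


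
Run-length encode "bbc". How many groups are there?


Input: bbc
Scanning for consecutive runs:
  Group 1: 'b' x 2 (positions 0-1)
  Group 2: 'c' x 1 (positions 2-2)
Total groups: 2

2


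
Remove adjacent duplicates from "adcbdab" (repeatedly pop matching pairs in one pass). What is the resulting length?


Input: adcbdab
Stack-based adjacent duplicate removal:
  Read 'a': push. Stack: a
  Read 'd': push. Stack: ad
  Read 'c': push. Stack: adc
  Read 'b': push. Stack: adcb
  Read 'd': push. Stack: adcbd
  Read 'a': push. Stack: adcbda
  Read 'b': push. Stack: adcbdab
Final stack: "adcbdab" (length 7)

7


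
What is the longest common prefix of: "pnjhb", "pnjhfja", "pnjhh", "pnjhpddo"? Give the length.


Words: pnjhb, pnjhfja, pnjhh, pnjhpddo
  Position 0: all 'p' => match
  Position 1: all 'n' => match
  Position 2: all 'j' => match
  Position 3: all 'h' => match
  Position 4: ('b', 'f', 'h', 'p') => mismatch, stop
LCP = "pnjh" (length 4)

4


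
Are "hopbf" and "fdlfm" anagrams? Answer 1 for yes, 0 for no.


Strings: "hopbf", "fdlfm"
Sorted first:  bfhop
Sorted second: dfflm
Differ at position 0: 'b' vs 'd' => not anagrams

0


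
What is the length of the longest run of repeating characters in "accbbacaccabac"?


Input: "accbbacaccabac"
Scanning for longest run:
  Position 1 ('c'): new char, reset run to 1
  Position 2 ('c'): continues run of 'c', length=2
  Position 3 ('b'): new char, reset run to 1
  Position 4 ('b'): continues run of 'b', length=2
  Position 5 ('a'): new char, reset run to 1
  Position 6 ('c'): new char, reset run to 1
  Position 7 ('a'): new char, reset run to 1
  Position 8 ('c'): new char, reset run to 1
  Position 9 ('c'): continues run of 'c', length=2
  Position 10 ('a'): new char, reset run to 1
  Position 11 ('b'): new char, reset run to 1
  Position 12 ('a'): new char, reset run to 1
  Position 13 ('c'): new char, reset run to 1
Longest run: 'c' with length 2

2


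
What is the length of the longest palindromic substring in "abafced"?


Input: "abafced"
Checking substrings for palindromes:
  [0:3] "aba" (len 3) => palindrome
Longest palindromic substring: "aba" with length 3

3


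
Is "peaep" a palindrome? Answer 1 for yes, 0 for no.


Input: peaep
Reversed: peaep
  Compare pos 0 ('p') with pos 4 ('p'): match
  Compare pos 1 ('e') with pos 3 ('e'): match
Result: palindrome

1


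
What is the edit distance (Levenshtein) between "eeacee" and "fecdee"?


Computing edit distance: "eeacee" -> "fecdee"
DP table:
           f    e    c    d    e    e
      0    1    2    3    4    5    6
  e   1    1    1    2    3    4    5
  e   2    2    1    2    3    3    4
  a   3    3    2    2    3    4    4
  c   4    4    3    2    3    4    5
  e   5    5    4    3    3    3    4
  e   6    6    5    4    4    3    3
Edit distance = dp[6][6] = 3

3


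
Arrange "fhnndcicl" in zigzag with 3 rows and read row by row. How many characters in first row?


Zigzag "fhnndcicl" into 3 rows:
Placing characters:
  'f' => row 0
  'h' => row 1
  'n' => row 2
  'n' => row 1
  'd' => row 0
  'c' => row 1
  'i' => row 2
  'c' => row 1
  'l' => row 0
Rows:
  Row 0: "fdl"
  Row 1: "hncc"
  Row 2: "ni"
First row length: 3

3
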